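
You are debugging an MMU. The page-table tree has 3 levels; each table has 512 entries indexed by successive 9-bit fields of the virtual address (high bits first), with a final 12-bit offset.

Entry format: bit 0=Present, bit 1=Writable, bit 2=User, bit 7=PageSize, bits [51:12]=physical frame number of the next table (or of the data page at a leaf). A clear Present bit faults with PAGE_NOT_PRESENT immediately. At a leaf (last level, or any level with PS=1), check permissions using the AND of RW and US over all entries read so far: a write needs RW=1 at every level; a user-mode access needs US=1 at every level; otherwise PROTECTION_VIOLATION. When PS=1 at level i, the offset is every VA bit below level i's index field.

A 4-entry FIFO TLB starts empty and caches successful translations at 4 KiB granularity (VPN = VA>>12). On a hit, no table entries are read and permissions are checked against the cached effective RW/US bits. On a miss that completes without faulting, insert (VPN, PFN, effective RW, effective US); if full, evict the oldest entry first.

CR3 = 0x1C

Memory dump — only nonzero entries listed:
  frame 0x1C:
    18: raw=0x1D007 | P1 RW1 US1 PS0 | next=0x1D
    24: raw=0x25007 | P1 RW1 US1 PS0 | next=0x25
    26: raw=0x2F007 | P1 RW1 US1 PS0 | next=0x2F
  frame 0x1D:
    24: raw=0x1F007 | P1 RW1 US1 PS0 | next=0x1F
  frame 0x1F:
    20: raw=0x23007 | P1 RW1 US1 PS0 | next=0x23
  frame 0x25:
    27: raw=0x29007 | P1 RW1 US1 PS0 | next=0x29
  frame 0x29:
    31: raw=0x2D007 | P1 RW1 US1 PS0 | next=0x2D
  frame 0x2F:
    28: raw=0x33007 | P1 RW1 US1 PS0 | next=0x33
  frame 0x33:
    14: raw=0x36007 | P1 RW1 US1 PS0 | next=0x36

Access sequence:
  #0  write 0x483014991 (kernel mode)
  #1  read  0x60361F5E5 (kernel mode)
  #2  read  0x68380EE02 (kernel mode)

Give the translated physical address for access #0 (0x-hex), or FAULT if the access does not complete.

Trace:
#0 VA=0x483014991 (w,kernel):
  L0: frame=0x1C idx=18 entry=0x1D007 [P=1 RW=1 US=1 PS=0]
  L1: frame=0x1D idx=24 entry=0x1F007 [P=1 RW=1 US=1 PS=0]
  L2: frame=0x1F idx=20 entry=0x23007 [P=1 RW=1 US=1 PS=0]
  → PA=0x23991  (3 entries read)
#1 VA=0x60361F5E5 (r,kernel):
  L0: frame=0x1C idx=24 entry=0x25007 [P=1 RW=1 US=1 PS=0]
  L1: frame=0x25 idx=27 entry=0x29007 [P=1 RW=1 US=1 PS=0]
  L2: frame=0x29 idx=31 entry=0x2D007 [P=1 RW=1 US=1 PS=0]
  → PA=0x2D5E5  (3 entries read)
#2 VA=0x68380EE02 (r,kernel):
  L0: frame=0x1C idx=26 entry=0x2F007 [P=1 RW=1 US=1 PS=0]
  L1: frame=0x2F idx=28 entry=0x33007 [P=1 RW=1 US=1 PS=0]
  L2: frame=0x33 idx=14 entry=0x36007 [P=1 RW=1 US=1 PS=0]
  → PA=0x36E02  (3 entries read)

Access #0 PA: 0x23991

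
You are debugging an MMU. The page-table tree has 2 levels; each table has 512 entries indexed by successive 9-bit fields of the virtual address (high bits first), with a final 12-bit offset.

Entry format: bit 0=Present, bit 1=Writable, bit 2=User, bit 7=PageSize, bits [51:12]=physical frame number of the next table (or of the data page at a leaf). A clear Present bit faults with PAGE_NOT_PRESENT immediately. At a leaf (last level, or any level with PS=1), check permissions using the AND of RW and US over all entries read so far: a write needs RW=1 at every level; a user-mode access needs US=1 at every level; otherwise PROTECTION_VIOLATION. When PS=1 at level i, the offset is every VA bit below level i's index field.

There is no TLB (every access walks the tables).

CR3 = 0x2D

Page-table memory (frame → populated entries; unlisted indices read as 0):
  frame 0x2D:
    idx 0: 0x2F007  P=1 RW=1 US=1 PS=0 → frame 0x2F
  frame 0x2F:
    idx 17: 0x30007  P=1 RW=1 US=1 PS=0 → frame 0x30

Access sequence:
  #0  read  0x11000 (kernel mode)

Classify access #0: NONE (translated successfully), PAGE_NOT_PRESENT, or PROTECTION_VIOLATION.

Per-access translation:
#0 VA=0x11000 (r,kernel):
  [0] read 0x2D idx=0: raw=0x2F007 flags P=1 W=1 U=1 S=0
  [1] read 0x2F idx=17: raw=0x30007 flags P=1 W=1 U=1 S=0
  → PA=0x30000  (2 entries read)

Access #0 fault: NONE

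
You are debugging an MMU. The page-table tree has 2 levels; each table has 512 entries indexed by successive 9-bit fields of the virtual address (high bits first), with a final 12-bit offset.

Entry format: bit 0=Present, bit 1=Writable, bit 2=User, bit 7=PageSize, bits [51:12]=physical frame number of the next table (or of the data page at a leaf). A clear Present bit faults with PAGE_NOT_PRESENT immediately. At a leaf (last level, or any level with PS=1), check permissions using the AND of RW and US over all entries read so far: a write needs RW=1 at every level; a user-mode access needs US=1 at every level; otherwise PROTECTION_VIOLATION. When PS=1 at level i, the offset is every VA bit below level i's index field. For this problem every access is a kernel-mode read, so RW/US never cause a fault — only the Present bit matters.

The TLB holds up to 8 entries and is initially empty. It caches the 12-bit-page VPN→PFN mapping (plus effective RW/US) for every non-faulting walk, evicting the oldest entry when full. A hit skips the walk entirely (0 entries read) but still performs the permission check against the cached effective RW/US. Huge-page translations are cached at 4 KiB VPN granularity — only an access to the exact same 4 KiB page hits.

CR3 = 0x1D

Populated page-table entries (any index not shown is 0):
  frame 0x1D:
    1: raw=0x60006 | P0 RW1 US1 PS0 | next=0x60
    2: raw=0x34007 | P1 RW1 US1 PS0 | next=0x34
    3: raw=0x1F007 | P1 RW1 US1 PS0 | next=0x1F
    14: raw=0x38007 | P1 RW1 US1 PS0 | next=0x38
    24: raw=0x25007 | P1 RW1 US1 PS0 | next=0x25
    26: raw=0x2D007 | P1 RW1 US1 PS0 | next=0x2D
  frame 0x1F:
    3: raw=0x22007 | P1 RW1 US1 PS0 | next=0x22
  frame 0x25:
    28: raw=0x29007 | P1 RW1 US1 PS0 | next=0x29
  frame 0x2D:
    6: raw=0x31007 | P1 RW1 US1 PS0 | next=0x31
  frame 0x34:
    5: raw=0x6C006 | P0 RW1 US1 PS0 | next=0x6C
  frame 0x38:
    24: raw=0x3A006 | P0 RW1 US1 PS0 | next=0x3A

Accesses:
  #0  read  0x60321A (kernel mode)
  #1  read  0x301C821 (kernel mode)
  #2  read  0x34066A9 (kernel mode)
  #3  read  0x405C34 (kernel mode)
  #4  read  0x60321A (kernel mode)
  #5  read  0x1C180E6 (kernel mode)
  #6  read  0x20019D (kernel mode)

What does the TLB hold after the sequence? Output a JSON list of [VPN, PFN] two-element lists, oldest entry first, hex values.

Trace:
#0 VA=0x60321A (r,kernel):
  L0: frame=0x1D idx=3 entry=0x1F007 [P=1 RW=1 US=1 PS=0]
  L1: frame=0x1F idx=3 entry=0x22007 [P=1 RW=1 US=1 PS=0]
  ⇒ phys 0x2221A  [2 reads]
#1 VA=0x301C821 (r,kernel):
  L0: frame=0x1D idx=24 entry=0x25007 [P=1 RW=1 US=1 PS=0]
  L1: frame=0x25 idx=28 entry=0x29007 [P=1 RW=1 US=1 PS=0]
  ⇒ phys 0x29821  [2 reads]
#2 VA=0x34066A9 (r,kernel):
  L0: frame=0x1D idx=26 entry=0x2D007 [P=1 RW=1 US=1 PS=0]
  L1: frame=0x2D idx=6 entry=0x31007 [P=1 RW=1 US=1 PS=0]
  ⇒ phys 0x316A9  [2 reads]
#3 VA=0x405C34 (r,kernel):
  L0: frame=0x1D idx=2 entry=0x34007 [P=1 RW=1 US=1 PS=0]
  L1: frame=0x34 idx=5 entry=0x6C006 [P=0 RW=1 US=1 PS=0]
  ⇒ fault: PAGE_NOT_PRESENT  — 2 lookups
#4 VA=0x60321A (r,kernel):
  TLB hit vpn=0x603 → PA=0x2221A
#5 VA=0x1C180E6 (r,kernel):
  L0: frame=0x1D idx=14 entry=0x38007 [P=1 RW=1 US=1 PS=0]
  L1: frame=0x38 idx=24 entry=0x3A006 [P=0 RW=1 US=1 PS=0]
  ⇒ fault: PAGE_NOT_PRESENT  — 2 lookups
#6 VA=0x20019D (r,kernel):
  L0: frame=0x1D idx=1 entry=0x60006 [P=0 RW=1 US=1 PS=0]
  ⇒ fault: PAGE_NOT_PRESENT  — 1 lookups

TLB: [["0x603", "0x22"], ["0x301C", "0x29"], ["0x3406", "0x31"]]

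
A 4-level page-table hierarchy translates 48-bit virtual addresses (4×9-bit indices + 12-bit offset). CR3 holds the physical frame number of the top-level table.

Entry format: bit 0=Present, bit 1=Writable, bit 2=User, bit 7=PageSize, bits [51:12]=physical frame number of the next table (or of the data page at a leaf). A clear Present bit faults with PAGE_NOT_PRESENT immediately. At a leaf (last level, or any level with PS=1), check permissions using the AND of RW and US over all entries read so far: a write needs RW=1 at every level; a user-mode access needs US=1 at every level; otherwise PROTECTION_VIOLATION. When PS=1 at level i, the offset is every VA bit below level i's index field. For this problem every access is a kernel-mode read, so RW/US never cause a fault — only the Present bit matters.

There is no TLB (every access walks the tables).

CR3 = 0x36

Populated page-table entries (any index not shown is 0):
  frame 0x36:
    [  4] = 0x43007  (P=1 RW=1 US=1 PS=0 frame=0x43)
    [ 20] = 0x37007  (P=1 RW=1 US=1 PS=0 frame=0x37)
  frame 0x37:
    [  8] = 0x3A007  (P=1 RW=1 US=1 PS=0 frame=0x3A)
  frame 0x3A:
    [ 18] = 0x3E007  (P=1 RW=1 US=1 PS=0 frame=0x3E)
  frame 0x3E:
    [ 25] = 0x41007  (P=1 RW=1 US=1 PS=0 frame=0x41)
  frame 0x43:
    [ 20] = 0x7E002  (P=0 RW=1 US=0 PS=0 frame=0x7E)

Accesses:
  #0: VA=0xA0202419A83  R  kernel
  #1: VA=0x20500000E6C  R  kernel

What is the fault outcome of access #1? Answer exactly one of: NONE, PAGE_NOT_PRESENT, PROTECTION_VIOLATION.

Trace:
#0 VA=0xA0202419A83 (r,kernel):
  lvl0: tbl 0x36, slot 20 ⇒ 0x37007 (P1/RW1/US1/PS0)
  lvl1: tbl 0x37, slot 8 ⇒ 0x3A007 (P1/RW1/US1/PS0)
  lvl2: tbl 0x3A, slot 18 ⇒ 0x3E007 (P1/RW1/US1/PS0)
  lvl3: tbl 0x3E, slot 25 ⇒ 0x41007 (P1/RW1/US1/PS0)
  ✓ 0x41A83  — 4 lookups
#1 VA=0x20500000E6C (r,kernel):
  lvl0: tbl 0x36, slot 4 ⇒ 0x43007 (P1/RW1/US1/PS0)
  lvl1: tbl 0x43, slot 20 ⇒ 0x7E002 (P0/RW1/US0/PS0)
  → PAGE_NOT_PRESENT  (2 entries read)

Access #1 fault: PAGE_NOT_PRESENT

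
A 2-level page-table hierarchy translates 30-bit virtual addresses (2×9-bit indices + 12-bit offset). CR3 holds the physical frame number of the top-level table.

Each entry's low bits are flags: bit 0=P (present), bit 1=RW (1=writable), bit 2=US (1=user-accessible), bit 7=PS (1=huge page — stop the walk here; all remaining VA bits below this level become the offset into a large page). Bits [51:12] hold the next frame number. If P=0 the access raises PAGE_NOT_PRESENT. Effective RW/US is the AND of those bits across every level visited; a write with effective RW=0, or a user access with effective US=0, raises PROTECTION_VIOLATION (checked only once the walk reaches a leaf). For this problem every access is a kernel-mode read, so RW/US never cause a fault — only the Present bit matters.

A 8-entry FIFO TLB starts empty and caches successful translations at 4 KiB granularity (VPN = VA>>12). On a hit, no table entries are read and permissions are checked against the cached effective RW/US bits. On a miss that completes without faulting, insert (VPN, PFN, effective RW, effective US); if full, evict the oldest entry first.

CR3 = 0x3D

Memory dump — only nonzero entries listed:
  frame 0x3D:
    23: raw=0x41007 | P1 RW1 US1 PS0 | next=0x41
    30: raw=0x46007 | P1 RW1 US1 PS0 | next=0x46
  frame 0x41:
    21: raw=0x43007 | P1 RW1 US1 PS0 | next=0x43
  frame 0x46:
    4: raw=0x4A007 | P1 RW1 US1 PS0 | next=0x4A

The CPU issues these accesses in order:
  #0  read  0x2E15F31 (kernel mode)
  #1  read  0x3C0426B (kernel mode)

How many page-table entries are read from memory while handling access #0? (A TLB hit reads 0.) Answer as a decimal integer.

Walk each access:
#0 VA=0x2E15F31 (r,kernel):
  lvl0: tbl 0x3D, slot 23 ⇒ 0x41007 (P1/RW1/US1/PS0)
  lvl1: tbl 0x41, slot 21 ⇒ 0x43007 (P1/RW1/US1/PS0)
  ⇒ phys 0x43F31  [2 reads]
#1 VA=0x3C0426B (r,kernel):
  lvl0: tbl 0x3D, slot 30 ⇒ 0x46007 (P1/RW1/US1/PS0)
  lvl1: tbl 0x46, slot 4 ⇒ 0x4A007 (P1/RW1/US1/PS0)
  ⇒ phys 0x4A26B  [2 reads]

Entries read for #0: 2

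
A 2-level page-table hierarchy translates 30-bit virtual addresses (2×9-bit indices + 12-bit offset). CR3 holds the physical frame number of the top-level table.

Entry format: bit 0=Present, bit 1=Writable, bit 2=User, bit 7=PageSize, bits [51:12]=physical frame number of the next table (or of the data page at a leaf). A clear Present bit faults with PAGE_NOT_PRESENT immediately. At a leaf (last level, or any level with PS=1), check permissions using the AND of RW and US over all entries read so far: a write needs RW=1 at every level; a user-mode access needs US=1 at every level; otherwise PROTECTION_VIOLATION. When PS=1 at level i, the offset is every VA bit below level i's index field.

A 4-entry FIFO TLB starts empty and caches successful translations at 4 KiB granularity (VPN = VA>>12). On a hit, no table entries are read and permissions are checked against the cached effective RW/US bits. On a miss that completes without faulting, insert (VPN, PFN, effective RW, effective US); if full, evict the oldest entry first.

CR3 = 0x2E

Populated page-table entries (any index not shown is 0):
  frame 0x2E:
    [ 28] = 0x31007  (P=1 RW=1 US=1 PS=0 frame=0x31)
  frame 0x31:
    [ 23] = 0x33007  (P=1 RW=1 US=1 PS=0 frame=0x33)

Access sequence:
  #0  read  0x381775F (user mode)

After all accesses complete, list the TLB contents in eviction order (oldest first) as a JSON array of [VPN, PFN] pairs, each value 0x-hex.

Trace:
#0 VA=0x381775F (r,user):
  [0] read 0x2E idx=28: raw=0x31007 flags P=1 W=1 U=1 S=0
  [1] read 0x31 idx=23: raw=0x33007 flags P=1 W=1 U=1 S=0
  → PA=0x3375F  (2 entries read)

TLB: [["0x3817", "0x33"]]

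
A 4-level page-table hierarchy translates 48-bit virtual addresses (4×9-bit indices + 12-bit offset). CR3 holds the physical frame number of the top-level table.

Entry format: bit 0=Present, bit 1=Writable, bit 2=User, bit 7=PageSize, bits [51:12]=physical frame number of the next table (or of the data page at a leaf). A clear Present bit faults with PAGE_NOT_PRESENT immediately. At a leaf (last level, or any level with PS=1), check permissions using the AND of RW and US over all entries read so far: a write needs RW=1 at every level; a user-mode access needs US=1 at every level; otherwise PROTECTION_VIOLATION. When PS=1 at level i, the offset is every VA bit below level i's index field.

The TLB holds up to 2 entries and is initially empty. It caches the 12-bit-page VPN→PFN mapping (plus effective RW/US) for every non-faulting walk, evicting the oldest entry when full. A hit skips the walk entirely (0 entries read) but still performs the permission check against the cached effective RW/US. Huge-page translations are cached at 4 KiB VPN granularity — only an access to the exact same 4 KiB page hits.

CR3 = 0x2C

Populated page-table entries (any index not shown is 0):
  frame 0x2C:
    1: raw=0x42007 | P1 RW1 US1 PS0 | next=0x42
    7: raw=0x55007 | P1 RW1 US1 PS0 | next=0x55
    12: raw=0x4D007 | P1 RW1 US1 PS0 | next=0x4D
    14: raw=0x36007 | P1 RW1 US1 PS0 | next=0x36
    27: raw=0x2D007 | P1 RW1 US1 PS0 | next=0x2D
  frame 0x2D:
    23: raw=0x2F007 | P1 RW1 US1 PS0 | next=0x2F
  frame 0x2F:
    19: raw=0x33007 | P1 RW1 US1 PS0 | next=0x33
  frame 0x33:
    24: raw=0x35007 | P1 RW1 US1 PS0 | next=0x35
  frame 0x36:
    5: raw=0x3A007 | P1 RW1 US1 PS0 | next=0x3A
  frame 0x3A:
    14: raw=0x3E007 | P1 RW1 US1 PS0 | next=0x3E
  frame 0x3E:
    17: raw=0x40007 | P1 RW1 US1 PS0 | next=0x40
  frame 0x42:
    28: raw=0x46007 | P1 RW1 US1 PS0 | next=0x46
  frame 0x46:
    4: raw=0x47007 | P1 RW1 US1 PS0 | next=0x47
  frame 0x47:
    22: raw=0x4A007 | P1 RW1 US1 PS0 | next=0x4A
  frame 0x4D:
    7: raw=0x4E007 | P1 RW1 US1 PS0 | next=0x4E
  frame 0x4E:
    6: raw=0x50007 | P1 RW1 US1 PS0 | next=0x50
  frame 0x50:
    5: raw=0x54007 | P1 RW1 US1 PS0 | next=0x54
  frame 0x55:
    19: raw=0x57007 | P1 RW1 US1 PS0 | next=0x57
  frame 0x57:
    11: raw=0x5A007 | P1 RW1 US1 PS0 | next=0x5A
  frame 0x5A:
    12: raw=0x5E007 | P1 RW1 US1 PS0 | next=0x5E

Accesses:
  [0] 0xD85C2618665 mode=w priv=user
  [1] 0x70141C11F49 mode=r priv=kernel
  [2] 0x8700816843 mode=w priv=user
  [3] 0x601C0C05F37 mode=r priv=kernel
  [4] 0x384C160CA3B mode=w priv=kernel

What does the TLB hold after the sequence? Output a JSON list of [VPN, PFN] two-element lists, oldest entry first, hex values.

Trace:
#0 VA=0xD85C2618665 (w,user):
  [0] read 0x2C idx=27: raw=0x2D007 flags P=1 W=1 U=1 S=0
  [1] read 0x2D idx=23: raw=0x2F007 flags P=1 W=1 U=1 S=0
  [2] read 0x2F idx=19: raw=0x33007 flags P=1 W=1 U=1 S=0
  [3] read 0x33 idx=24: raw=0x35007 flags P=1 W=1 U=1 S=0
  ⇒ phys 0x35665  [4 reads]
#1 VA=0x70141C11F49 (r,kernel):
  [0] read 0x2C idx=14: raw=0x36007 flags P=1 W=1 U=1 S=0
  [1] read 0x36 idx=5: raw=0x3A007 flags P=1 W=1 U=1 S=0
  [2] read 0x3A idx=14: raw=0x3E007 flags P=1 W=1 U=1 S=0
  [3] read 0x3E idx=17: raw=0x40007 flags P=1 W=1 U=1 S=0
  ⇒ phys 0x40F49  [4 reads]
#2 VA=0x8700816843 (w,user):
  [0] read 0x2C idx=1: raw=0x42007 flags P=1 W=1 U=1 S=0
  [1] read 0x42 idx=28: raw=0x46007 flags P=1 W=1 U=1 S=0
  [2] read 0x46 idx=4: raw=0x47007 flags P=1 W=1 U=1 S=0
  [3] read 0x47 idx=22: raw=0x4A007 flags P=1 W=1 U=1 S=0
  ⇒ phys 0x4A843  [4 reads]
#3 VA=0x601C0C05F37 (r,kernel):
  [0] read 0x2C idx=12: raw=0x4D007 flags P=1 W=1 U=1 S=0
  [1] read 0x4D idx=7: raw=0x4E007 flags P=1 W=1 U=1 S=0
  [2] read 0x4E idx=6: raw=0x50007 flags P=1 W=1 U=1 S=0
  [3] read 0x50 idx=5: raw=0x54007 flags P=1 W=1 U=1 S=0
  ⇒ phys 0x54F37  [4 reads]
#4 VA=0x384C160CA3B (w,kernel):
  [0] read 0x2C idx=7: raw=0x55007 flags P=1 W=1 U=1 S=0
  [1] read 0x55 idx=19: raw=0x57007 flags P=1 W=1 U=1 S=0
  [2] read 0x57 idx=11: raw=0x5A007 flags P=1 W=1 U=1 S=0
  [3] read 0x5A idx=12: raw=0x5E007 flags P=1 W=1 U=1 S=0
  ⇒ phys 0x5EA3B  [4 reads]

TLB: [["0x601C0C05", "0x54"], ["0x384C160C", "0x5E"]]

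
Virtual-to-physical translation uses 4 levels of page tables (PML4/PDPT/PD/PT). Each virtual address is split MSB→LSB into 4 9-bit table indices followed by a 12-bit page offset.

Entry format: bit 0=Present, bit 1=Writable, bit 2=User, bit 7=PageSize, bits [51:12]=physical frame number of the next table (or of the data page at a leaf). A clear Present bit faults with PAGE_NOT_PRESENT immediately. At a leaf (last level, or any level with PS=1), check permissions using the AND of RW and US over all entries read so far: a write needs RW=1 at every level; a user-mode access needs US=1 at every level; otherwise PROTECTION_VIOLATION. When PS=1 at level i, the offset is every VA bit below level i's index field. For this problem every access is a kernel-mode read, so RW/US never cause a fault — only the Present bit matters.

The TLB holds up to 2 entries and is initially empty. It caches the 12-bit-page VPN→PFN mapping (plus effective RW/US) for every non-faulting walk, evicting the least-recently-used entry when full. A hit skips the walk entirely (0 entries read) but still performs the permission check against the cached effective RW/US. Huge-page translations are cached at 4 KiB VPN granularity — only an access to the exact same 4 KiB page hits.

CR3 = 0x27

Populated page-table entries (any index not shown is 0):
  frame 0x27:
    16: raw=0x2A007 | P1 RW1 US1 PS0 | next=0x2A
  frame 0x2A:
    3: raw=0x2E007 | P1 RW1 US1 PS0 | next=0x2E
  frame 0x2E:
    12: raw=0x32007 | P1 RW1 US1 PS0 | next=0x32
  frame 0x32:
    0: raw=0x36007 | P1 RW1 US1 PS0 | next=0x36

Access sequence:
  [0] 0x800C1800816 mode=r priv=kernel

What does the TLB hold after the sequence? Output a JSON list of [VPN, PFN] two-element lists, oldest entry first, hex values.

Per-access translation:
#0 VA=0x800C1800816 (r,kernel):
  L0 @0x27[16] → 0x2A007  P=1,RW=1,US=1,PS=0
  L1 @0x2A[3] → 0x2E007  P=1,RW=1,US=1,PS=0
  L2 @0x2E[12] → 0x32007  P=1,RW=1,US=1,PS=0
  L3 @0x32[0] → 0x36007  P=1,RW=1,US=1,PS=0
  ✓ 0x36816  — 4 lookups

TLB: [["0x800C1800", "0x36"]]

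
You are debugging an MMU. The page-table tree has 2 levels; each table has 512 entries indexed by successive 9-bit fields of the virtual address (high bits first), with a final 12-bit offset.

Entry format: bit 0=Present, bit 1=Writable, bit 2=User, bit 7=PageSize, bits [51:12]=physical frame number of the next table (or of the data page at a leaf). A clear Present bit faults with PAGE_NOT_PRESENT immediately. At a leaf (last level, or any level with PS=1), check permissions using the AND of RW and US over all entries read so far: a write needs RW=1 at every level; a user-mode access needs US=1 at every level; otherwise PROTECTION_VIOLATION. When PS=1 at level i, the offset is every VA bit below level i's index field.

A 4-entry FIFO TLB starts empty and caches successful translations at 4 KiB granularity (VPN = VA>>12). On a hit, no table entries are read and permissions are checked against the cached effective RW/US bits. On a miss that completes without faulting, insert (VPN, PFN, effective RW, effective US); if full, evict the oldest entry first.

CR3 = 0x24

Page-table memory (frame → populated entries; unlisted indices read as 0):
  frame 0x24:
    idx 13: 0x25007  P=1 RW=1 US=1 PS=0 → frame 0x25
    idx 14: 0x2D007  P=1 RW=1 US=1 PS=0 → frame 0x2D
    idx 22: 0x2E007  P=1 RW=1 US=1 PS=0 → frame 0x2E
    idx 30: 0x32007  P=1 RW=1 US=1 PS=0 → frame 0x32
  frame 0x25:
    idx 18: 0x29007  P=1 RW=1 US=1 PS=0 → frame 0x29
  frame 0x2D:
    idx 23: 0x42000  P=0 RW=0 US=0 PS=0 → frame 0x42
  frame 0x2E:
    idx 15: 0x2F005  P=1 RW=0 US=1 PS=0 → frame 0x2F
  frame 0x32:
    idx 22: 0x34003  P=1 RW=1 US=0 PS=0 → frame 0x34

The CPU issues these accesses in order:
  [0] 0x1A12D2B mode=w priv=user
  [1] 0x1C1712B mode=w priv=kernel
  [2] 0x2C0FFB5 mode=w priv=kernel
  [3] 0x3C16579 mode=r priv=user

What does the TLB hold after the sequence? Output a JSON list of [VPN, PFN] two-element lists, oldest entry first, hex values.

Trace:
#0 VA=0x1A12D2B (w,user):
  L0 @0x24[13] → 0x25007  P=1,RW=1,US=1,PS=0
  L1 @0x25[18] → 0x29007  P=1,RW=1,US=1,PS=0
  ⇒ phys 0x29D2B  [2 reads]
#1 VA=0x1C1712B (w,kernel):
  L0 @0x24[14] → 0x2D007  P=1,RW=1,US=1,PS=0
  L1 @0x2D[23] → 0x42000  P=0,RW=0,US=0,PS=0
  → PAGE_NOT_PRESENT  (2 entries read)
#2 VA=0x2C0FFB5 (w,kernel):
  L0 @0x24[22] → 0x2E007  P=1,RW=1,US=1,PS=0
  L1 @0x2E[15] → 0x2F005  P=1,RW=0,US=1,PS=0
  → PROTECTION_VIOLATION  (2 entries read)
#3 VA=0x3C16579 (r,user):
  L0 @0x24[30] → 0x32007  P=1,RW=1,US=1,PS=0
  L1 @0x32[22] → 0x34003  P=1,RW=1,US=0,PS=0
  → PROTECTION_VIOLATION  (2 entries read)

TLB: [["0x1A12", "0x29"]]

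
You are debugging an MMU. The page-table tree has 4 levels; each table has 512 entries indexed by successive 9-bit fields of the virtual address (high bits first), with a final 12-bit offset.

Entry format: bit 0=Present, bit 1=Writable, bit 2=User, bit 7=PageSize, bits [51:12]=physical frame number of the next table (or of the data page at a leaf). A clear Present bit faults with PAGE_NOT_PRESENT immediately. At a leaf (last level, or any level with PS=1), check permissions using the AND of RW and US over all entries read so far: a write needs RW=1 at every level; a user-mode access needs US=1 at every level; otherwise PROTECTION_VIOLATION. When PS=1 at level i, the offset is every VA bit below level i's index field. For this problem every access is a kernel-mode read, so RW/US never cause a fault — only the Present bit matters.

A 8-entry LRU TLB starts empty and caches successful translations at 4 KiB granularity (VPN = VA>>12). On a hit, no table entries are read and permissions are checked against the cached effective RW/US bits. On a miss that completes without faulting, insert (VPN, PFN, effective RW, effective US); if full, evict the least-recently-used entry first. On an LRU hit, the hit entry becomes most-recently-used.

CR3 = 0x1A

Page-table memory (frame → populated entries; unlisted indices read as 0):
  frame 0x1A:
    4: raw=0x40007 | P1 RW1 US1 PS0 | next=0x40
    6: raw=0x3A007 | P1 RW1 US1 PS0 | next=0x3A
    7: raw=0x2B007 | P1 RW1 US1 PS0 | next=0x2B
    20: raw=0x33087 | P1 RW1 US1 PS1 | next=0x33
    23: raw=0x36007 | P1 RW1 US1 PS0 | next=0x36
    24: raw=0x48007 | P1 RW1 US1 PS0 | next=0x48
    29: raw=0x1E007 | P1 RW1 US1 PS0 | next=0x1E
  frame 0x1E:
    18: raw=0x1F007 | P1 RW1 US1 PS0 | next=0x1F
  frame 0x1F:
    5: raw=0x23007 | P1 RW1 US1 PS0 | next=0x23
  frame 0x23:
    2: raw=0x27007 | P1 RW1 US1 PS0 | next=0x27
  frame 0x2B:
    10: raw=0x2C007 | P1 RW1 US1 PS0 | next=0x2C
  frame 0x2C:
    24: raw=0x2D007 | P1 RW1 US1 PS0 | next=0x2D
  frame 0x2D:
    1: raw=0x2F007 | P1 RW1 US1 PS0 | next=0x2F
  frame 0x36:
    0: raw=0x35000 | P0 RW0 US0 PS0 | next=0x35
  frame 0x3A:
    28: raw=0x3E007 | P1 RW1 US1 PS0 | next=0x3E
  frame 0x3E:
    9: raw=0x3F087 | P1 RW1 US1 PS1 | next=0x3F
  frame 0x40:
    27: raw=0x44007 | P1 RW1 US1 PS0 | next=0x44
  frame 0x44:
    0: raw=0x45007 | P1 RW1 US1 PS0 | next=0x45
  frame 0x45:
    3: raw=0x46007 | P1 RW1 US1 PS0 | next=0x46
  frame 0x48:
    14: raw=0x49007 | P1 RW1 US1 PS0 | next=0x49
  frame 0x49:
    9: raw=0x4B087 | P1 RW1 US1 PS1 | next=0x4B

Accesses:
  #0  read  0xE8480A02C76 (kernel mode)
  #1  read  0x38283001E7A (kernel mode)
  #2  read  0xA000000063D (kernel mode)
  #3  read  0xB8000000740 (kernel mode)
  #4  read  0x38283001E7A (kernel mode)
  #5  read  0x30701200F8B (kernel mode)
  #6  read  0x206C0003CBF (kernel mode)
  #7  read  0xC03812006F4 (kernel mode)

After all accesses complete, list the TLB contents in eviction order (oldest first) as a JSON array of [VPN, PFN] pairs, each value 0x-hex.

Per-access translation:
#0 VA=0xE8480A02C76 (r,kernel):
  L0 @0x1A[29] → 0x1E007  P=1,RW=1,US=1,PS=0
  L1 @0x1E[18] → 0x1F007  P=1,RW=1,US=1,PS=0
  L2 @0x1F[5] → 0x23007  P=1,RW=1,US=1,PS=0
  L3 @0x23[2] → 0x27007  P=1,RW=1,US=1,PS=0
  ✓ 0x27C76  — 4 lookups
#1 VA=0x38283001E7A (r,kernel):
  L0 @0x1A[7] → 0x2B007  P=1,RW=1,US=1,PS=0
  L1 @0x2B[10] → 0x2C007  P=1,RW=1,US=1,PS=0
  L2 @0x2C[24] → 0x2D007  P=1,RW=1,US=1,PS=0
  L3 @0x2D[1] → 0x2F007  P=1,RW=1,US=1,PS=0
  ✓ 0x2FE7A  — 4 lookups
#2 VA=0xA000000063D (r,kernel):
  L0 @0x1A[20] → 0x33087  P=1,RW=1,US=1,PS=1
  ✓ 0x3363D (huge @L0)  — 1 lookups
#3 VA=0xB8000000740 (r,kernel):
  L0 @0x1A[23] → 0x36007  P=1,RW=1,US=1,PS=0
  L1 @0x36[0] → 0x35000  P=0,RW=0,US=0,PS=0
  ✗ PAGE_NOT_PRESENT  [2 reads]
#4 VA=0x38283001E7A (r,kernel):
  TLB hit vpn=0x38283001 → PA=0x2FE7A
#5 VA=0x30701200F8B (r,kernel):
  L0 @0x1A[6] → 0x3A007  P=1,RW=1,US=1,PS=0
  L1 @0x3A[28] → 0x3E007  P=1,RW=1,US=1,PS=0
  L2 @0x3E[9] → 0x3F087  P=1,RW=1,US=1,PS=1
  ✓ 0x3FF8B (huge @L2)  — 3 lookups
#6 VA=0x206C0003CBF (r,kernel):
  L0 @0x1A[4] → 0x40007  P=1,RW=1,US=1,PS=0
  L1 @0x40[27] → 0x44007  P=1,RW=1,US=1,PS=0
  L2 @0x44[0] → 0x45007  P=1,RW=1,US=1,PS=0
  L3 @0x45[3] → 0x46007  P=1,RW=1,US=1,PS=0
  ✓ 0x46CBF  — 4 lookups
#7 VA=0xC03812006F4 (r,kernel):
  L0 @0x1A[24] → 0x48007  P=1,RW=1,US=1,PS=0
  L1 @0x48[14] → 0x49007  P=1,RW=1,US=1,PS=0
  L2 @0x49[9] → 0x4B087  P=1,RW=1,US=1,PS=1
  ✓ 0x4B6F4 (huge @L2)  — 3 lookups

TLB: [["0xE8480A02", "0x27"], ["0xA0000000", "0x33"], ["0x38283001", "0x2F"], ["0x30701200", "0x3F"], ["0x206C0003", "0x46"], ["0xC0381200", "0x4B"]]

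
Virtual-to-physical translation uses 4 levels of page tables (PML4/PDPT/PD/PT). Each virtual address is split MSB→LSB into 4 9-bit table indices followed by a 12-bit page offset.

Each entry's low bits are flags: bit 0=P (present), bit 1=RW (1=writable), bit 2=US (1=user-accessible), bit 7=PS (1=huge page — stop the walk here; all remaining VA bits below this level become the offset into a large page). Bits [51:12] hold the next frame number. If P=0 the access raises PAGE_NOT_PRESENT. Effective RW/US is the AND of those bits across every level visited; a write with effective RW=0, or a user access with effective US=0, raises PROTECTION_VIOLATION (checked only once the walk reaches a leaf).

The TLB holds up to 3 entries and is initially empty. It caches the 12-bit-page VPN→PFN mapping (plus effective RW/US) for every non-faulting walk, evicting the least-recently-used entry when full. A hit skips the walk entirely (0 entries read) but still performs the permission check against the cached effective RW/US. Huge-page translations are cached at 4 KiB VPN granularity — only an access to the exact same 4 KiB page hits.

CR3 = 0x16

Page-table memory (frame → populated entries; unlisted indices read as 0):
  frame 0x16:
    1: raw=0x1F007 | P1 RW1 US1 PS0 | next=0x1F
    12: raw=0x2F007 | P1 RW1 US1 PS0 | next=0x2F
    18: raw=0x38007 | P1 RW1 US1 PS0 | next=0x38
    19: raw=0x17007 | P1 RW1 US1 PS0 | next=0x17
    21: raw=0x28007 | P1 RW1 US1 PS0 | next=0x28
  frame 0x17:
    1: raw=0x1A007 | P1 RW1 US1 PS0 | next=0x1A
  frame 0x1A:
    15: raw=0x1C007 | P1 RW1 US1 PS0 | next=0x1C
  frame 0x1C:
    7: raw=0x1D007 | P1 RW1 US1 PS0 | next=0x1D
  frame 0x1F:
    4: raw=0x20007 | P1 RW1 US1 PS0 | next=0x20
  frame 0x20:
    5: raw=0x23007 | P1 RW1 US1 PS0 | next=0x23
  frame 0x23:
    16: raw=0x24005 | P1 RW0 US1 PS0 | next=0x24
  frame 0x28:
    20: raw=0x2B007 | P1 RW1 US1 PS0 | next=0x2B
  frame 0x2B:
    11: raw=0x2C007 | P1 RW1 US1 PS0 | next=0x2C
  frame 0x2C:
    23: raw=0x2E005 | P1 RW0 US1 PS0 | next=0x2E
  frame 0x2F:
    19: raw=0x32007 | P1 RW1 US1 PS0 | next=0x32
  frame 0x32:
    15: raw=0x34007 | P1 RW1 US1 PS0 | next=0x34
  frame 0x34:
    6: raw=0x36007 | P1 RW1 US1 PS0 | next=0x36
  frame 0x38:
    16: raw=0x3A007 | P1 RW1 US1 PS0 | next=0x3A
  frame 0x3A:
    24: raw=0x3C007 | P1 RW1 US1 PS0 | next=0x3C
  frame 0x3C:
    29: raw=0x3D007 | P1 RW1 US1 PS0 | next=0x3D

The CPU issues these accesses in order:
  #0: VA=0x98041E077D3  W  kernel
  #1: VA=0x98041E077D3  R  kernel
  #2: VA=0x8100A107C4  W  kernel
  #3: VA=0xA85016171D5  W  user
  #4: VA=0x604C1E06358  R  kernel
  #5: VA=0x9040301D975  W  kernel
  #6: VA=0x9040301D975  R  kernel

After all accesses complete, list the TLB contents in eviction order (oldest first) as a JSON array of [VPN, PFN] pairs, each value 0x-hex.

Walk each access:
#0 VA=0x98041E077D3 (w,kernel):
  L0: frame=0x16 idx=19 entry=0x17007 [P=1 RW=1 US=1 PS=0]
  L1: frame=0x17 idx=1 entry=0x1A007 [P=1 RW=1 US=1 PS=0]
  L2: frame=0x1A idx=15 entry=0x1C007 [P=1 RW=1 US=1 PS=0]
  L3: frame=0x1C idx=7 entry=0x1D007 [P=1 RW=1 US=1 PS=0]
  → PA=0x1D7D3  (4 entries read)
#1 VA=0x98041E077D3 (r,kernel):
  TLB hit vpn=0x98041E07 → PA=0x1D7D3
#2 VA=0x8100A107C4 (w,kernel):
  L0: frame=0x16 idx=1 entry=0x1F007 [P=1 RW=1 US=1 PS=0]
  L1: frame=0x1F idx=4 entry=0x20007 [P=1 RW=1 US=1 PS=0]
  L2: frame=0x20 idx=5 entry=0x23007 [P=1 RW=1 US=1 PS=0]
  L3: frame=0x23 idx=16 entry=0x24005 [P=1 RW=0 US=1 PS=0]
  ✗ PROTECTION_VIOLATION  [4 reads]
#3 VA=0xA85016171D5 (w,user):
  L0: frame=0x16 idx=21 entry=0x28007 [P=1 RW=1 US=1 PS=0]
  L1: frame=0x28 idx=20 entry=0x2B007 [P=1 RW=1 US=1 PS=0]
  L2: frame=0x2B idx=11 entry=0x2C007 [P=1 RW=1 US=1 PS=0]
  L3: frame=0x2C idx=23 entry=0x2E005 [P=1 RW=0 US=1 PS=0]
  ✗ PROTECTION_VIOLATION  [4 reads]
#4 VA=0x604C1E06358 (r,kernel):
  L0: frame=0x16 idx=12 entry=0x2F007 [P=1 RW=1 US=1 PS=0]
  L1: frame=0x2F idx=19 entry=0x32007 [P=1 RW=1 US=1 PS=0]
  L2: frame=0x32 idx=15 entry=0x34007 [P=1 RW=1 US=1 PS=0]
  L3: frame=0x34 idx=6 entry=0x36007 [P=1 RW=1 US=1 PS=0]
  → PA=0x36358  (4 entries read)
#5 VA=0x9040301D975 (w,kernel):
  L0: frame=0x16 idx=18 entry=0x38007 [P=1 RW=1 US=1 PS=0]
  L1: frame=0x38 idx=16 entry=0x3A007 [P=1 RW=1 US=1 PS=0]
  L2: frame=0x3A idx=24 entry=0x3C007 [P=1 RW=1 US=1 PS=0]
  L3: frame=0x3C idx=29 entry=0x3D007 [P=1 RW=1 US=1 PS=0]
  → PA=0x3D975  (4 entries read)
#6 VA=0x9040301D975 (r,kernel):
  TLB hit vpn=0x9040301D → PA=0x3D975

TLB: [["0x98041E07", "0x1D"], ["0x604C1E06", "0x36"], ["0x9040301D", "0x3D"]]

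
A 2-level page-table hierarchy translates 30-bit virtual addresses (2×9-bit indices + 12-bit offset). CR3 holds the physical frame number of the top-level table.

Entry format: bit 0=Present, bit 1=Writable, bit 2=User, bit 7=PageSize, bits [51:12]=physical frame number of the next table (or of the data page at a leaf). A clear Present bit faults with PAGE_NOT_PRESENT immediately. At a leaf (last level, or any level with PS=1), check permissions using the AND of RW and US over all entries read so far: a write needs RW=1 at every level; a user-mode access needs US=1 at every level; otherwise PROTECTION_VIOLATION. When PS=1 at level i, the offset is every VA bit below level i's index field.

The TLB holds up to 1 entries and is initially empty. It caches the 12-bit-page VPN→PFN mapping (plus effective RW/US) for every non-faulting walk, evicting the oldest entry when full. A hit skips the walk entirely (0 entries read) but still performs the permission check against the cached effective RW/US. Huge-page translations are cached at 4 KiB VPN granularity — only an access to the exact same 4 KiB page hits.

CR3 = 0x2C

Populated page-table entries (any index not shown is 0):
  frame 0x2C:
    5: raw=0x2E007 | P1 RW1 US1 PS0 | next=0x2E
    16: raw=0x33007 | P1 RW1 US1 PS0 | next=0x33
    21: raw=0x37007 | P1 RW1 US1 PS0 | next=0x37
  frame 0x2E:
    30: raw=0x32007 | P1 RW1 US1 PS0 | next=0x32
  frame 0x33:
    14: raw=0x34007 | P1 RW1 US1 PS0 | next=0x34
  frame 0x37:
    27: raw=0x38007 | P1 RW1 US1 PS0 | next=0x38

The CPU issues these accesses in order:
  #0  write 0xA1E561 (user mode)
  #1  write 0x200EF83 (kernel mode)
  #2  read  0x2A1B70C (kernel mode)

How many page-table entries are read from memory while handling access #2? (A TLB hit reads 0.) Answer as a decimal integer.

Walk each access:
#0 VA=0xA1E561 (w,user):
  L0 @0x2C[5] → 0x2E007  P=1,RW=1,US=1,PS=0
  L1 @0x2E[30] → 0x32007  P=1,RW=1,US=1,PS=0
  ✓ 0x32561  — 2 lookups
#1 VA=0x200EF83 (w,kernel):
  L0 @0x2C[16] → 0x33007  P=1,RW=1,US=1,PS=0
  L1 @0x33[14] → 0x34007  P=1,RW=1,US=1,PS=0
  ✓ 0x34F83  — 2 lookups
#2 VA=0x2A1B70C (r,kernel):
  L0 @0x2C[21] → 0x37007  P=1,RW=1,US=1,PS=0
  L1 @0x37[27] → 0x38007  P=1,RW=1,US=1,PS=0
  ✓ 0x3870C  — 2 lookups

Entries read for #2: 2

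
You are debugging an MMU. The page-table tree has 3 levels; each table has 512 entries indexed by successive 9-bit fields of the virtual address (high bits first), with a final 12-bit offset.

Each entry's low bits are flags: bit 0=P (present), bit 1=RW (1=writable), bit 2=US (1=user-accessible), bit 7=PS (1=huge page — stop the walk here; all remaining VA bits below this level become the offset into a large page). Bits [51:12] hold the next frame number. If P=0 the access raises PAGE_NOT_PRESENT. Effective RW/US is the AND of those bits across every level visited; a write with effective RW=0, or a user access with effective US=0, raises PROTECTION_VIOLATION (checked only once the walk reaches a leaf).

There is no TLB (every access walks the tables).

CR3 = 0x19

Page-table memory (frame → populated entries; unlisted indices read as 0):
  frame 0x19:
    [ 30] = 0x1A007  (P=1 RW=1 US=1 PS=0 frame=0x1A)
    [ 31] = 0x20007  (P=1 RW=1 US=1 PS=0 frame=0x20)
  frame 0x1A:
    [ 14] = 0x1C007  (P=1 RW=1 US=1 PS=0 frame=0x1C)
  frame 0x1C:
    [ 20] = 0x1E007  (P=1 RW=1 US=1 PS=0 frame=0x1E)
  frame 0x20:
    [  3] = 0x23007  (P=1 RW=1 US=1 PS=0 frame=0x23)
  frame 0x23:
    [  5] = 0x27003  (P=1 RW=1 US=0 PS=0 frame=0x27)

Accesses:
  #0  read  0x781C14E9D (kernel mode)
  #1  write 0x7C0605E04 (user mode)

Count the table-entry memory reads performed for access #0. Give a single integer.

Per-access translation:
#0 VA=0x781C14E9D (r,kernel):
  lvl0: tbl 0x19, slot 30 ⇒ 0x1A007 (P1/RW1/US1/PS0)
  lvl1: tbl 0x1A, slot 14 ⇒ 0x1C007 (P1/RW1/US1/PS0)
  lvl2: tbl 0x1C, slot 20 ⇒ 0x1E007 (P1/RW1/US1/PS0)
  → PA=0x1EE9D  (3 entries read)
#1 VA=0x7C0605E04 (w,user):
  lvl0: tbl 0x19, slot 31 ⇒ 0x20007 (P1/RW1/US1/PS0)
  lvl1: tbl 0x20, slot 3 ⇒ 0x23007 (P1/RW1/US1/PS0)
  lvl2: tbl 0x23, slot 5 ⇒ 0x27003 (P1/RW1/US0/PS0)
  ✗ PROTECTION_VIOLATION  [3 reads]

Entries read for #0: 3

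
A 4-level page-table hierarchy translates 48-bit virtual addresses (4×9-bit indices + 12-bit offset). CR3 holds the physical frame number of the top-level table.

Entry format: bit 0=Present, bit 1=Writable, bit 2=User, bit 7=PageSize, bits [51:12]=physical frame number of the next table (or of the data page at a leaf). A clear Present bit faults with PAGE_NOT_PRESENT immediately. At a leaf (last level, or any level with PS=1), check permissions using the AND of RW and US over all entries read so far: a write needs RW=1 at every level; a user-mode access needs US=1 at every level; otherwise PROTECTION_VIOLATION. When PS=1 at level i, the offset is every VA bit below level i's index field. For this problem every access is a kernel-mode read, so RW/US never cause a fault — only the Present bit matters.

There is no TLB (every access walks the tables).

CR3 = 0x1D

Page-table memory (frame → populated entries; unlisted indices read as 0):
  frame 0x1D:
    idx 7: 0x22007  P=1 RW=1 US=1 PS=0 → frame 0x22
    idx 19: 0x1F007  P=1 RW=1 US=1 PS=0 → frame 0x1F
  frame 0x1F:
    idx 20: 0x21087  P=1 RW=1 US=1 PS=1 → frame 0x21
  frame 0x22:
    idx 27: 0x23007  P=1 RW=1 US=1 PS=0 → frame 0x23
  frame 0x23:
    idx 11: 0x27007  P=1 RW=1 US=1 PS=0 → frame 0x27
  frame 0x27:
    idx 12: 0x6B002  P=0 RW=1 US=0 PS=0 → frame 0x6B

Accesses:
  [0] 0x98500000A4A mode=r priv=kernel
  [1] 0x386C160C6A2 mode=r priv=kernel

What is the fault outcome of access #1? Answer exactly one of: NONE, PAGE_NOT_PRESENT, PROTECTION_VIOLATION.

Trace:
#0 VA=0x98500000A4A (r,kernel):
  [0] read 0x1D idx=19: raw=0x1F007 flags P=1 W=1 U=1 S=0
  [1] read 0x1F idx=20: raw=0x21087 flags P=1 W=1 U=1 S=1
  → PA=0x21A4A (huge @L1)  (2 entries read)
#1 VA=0x386C160C6A2 (r,kernel):
  [0] read 0x1D idx=7: raw=0x22007 flags P=1 W=1 U=1 S=0
  [1] read 0x22 idx=27: raw=0x23007 flags P=1 W=1 U=1 S=0
  [2] read 0x23 idx=11: raw=0x27007 flags P=1 W=1 U=1 S=0
  [3] read 0x27 idx=12: raw=0x6B002 flags P=0 W=1 U=0 S=0
  ⇒ fault: PAGE_NOT_PRESENT  — 4 lookups

Access #1 fault: PAGE_NOT_PRESENT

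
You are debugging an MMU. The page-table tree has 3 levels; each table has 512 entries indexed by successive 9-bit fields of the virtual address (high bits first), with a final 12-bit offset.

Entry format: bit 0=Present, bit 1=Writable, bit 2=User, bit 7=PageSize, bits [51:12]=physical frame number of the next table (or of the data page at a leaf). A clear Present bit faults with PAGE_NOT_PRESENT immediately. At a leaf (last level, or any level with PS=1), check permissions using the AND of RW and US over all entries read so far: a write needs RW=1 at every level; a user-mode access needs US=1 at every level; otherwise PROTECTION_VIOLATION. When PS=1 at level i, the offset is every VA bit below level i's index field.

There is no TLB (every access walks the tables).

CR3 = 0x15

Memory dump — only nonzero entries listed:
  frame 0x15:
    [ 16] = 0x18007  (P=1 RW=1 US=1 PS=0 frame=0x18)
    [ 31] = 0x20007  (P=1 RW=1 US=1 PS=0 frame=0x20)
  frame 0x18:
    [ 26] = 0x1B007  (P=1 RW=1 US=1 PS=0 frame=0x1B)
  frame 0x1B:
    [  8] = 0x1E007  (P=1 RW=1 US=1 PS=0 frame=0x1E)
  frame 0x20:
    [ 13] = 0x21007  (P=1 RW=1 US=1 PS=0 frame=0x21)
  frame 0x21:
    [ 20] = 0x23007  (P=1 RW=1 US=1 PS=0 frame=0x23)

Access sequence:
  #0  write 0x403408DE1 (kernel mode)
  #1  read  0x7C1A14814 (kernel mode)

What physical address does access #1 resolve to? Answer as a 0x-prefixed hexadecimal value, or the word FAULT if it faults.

Trace:
#0 VA=0x403408DE1 (w,kernel):
  L0: frame=0x15 idx=16 entry=0x18007 [P=1 RW=1 US=1 PS=0]
  L1: frame=0x18 idx=26 entry=0x1B007 [P=1 RW=1 US=1 PS=0]
  L2: frame=0x1B idx=8 entry=0x1E007 [P=1 RW=1 US=1 PS=0]
  → PA=0x1EDE1  (3 entries read)
#1 VA=0x7C1A14814 (r,kernel):
  L0: frame=0x15 idx=31 entry=0x20007 [P=1 RW=1 US=1 PS=0]
  L1: frame=0x20 idx=13 entry=0x21007 [P=1 RW=1 US=1 PS=0]
  L2: frame=0x21 idx=20 entry=0x23007 [P=1 RW=1 US=1 PS=0]
  → PA=0x23814  (3 entries read)

Access #1 PA: 0x23814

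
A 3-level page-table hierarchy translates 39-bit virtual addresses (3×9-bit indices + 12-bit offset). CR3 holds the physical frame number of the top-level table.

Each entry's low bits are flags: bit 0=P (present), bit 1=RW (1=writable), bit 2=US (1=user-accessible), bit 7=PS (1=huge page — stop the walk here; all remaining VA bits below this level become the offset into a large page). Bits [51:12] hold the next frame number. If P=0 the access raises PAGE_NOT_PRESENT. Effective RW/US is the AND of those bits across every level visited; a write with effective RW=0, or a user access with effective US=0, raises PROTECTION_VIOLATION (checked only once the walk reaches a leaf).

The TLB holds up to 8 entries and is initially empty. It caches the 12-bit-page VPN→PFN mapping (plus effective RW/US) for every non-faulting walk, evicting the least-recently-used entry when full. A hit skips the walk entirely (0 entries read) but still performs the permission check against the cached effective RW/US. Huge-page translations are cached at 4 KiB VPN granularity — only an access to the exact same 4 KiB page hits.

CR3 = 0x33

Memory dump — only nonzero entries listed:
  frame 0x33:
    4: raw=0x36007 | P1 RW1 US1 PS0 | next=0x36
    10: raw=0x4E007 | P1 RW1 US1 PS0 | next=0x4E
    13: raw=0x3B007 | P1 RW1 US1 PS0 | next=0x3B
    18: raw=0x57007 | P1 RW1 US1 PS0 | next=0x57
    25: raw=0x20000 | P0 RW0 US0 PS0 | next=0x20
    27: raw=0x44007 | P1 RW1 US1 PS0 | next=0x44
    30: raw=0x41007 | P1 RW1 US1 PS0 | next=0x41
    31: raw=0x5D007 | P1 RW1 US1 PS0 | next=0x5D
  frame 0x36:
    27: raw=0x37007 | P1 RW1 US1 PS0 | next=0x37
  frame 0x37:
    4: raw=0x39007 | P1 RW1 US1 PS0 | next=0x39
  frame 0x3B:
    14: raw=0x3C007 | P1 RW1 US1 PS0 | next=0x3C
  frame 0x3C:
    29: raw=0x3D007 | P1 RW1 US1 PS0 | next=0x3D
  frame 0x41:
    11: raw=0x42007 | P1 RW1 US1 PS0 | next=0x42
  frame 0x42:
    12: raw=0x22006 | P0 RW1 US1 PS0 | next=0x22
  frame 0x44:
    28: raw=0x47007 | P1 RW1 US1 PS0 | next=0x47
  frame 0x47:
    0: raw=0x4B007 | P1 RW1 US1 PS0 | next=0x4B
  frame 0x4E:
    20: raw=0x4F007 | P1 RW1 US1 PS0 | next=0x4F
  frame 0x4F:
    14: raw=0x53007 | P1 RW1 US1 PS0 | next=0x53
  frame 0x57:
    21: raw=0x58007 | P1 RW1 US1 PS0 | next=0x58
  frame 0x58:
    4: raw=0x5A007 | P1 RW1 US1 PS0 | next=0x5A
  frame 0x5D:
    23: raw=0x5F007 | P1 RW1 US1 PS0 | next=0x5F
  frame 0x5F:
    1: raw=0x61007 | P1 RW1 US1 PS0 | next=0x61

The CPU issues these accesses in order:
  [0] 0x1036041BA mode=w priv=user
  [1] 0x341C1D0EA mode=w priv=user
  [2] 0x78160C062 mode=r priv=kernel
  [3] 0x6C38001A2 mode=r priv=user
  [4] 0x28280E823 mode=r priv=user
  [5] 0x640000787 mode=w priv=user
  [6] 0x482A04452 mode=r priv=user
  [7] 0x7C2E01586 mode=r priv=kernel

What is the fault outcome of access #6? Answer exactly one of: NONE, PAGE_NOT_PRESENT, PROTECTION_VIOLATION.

Per-access translation:
#0 VA=0x1036041BA (w,user):
  L0: frame=0x33 idx=4 entry=0x36007 [P=1 RW=1 US=1 PS=0]
  L1: frame=0x36 idx=27 entry=0x37007 [P=1 RW=1 US=1 PS=0]
  L2: frame=0x37 idx=4 entry=0x39007 [P=1 RW=1 US=1 PS=0]
  → PA=0x391BA  (3 entries read)
#1 VA=0x341C1D0EA (w,user):
  L0: frame=0x33 idx=13 entry=0x3B007 [P=1 RW=1 US=1 PS=0]
  L1: frame=0x3B idx=14 entry=0x3C007 [P=1 RW=1 US=1 PS=0]
  L2: frame=0x3C idx=29 entry=0x3D007 [P=1 RW=1 US=1 PS=0]
  → PA=0x3D0EA  (3 entries read)
#2 VA=0x78160C062 (r,kernel):
  L0: frame=0x33 idx=30 entry=0x41007 [P=1 RW=1 US=1 PS=0]
  L1: frame=0x41 idx=11 entry=0x42007 [P=1 RW=1 US=1 PS=0]
  L2: frame=0x42 idx=12 entry=0x22006 [P=0 RW=1 US=1 PS=0]
  → PAGE_NOT_PRESENT  (3 entries read)
#3 VA=0x6C38001A2 (r,user):
  L0: frame=0x33 idx=27 entry=0x44007 [P=1 RW=1 US=1 PS=0]
  L1: frame=0x44 idx=28 entry=0x47007 [P=1 RW=1 US=1 PS=0]
  L2: frame=0x47 idx=0 entry=0x4B007 [P=1 RW=1 US=1 PS=0]
  → PA=0x4B1A2  (3 entries read)
#4 VA=0x28280E823 (r,user):
  L0: frame=0x33 idx=10 entry=0x4E007 [P=1 RW=1 US=1 PS=0]
  L1: frame=0x4E idx=20 entry=0x4F007 [P=1 RW=1 US=1 PS=0]
  L2: frame=0x4F idx=14 entry=0x53007 [P=1 RW=1 US=1 PS=0]
  → PA=0x53823  (3 entries read)
#5 VA=0x640000787 (w,user):
  L0: frame=0x33 idx=25 entry=0x20000 [P=0 RW=0 US=0 PS=0]
  → PAGE_NOT_PRESENT  (1 entries read)
#6 VA=0x482A04452 (r,user):
  L0: frame=0x33 idx=18 entry=0x57007 [P=1 RW=1 US=1 PS=0]
  L1: frame=0x57 idx=21 entry=0x58007 [P=1 RW=1 US=1 PS=0]
  L2: frame=0x58 idx=4 entry=0x5A007 [P=1 RW=1 US=1 PS=0]
  → PA=0x5A452  (3 entries read)
#7 VA=0x7C2E01586 (r,kernel):
  L0: frame=0x33 idx=31 entry=0x5D007 [P=1 RW=1 US=1 PS=0]
  L1: frame=0x5D idx=23 entry=0x5F007 [P=1 RW=1 US=1 PS=0]
  L2: frame=0x5F idx=1 entry=0x61007 [P=1 RW=1 US=1 PS=0]
  → PA=0x61586  (3 entries read)

Access #6 fault: NONE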